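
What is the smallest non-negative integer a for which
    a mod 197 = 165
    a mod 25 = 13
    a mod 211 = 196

The moduli are pairwise coprime; N = 197·25·211 = 1039175.
N/197 = 5275; 5275 ≡ 153 (mod 197); 153·94 ≡ 1, so inverse 94.
N/25 = 41567; 41567 ≡ 17 (mod 25); 17·3 ≡ 1, so inverse 3.
N/211 = 4925; 4925 ≡ 72 (mod 211); 72·85 ≡ 1, so inverse 85.
a ≡ 165·5275·94 + 13·41567·3 + 196·4925·85 = 165486863.
165486863 mod 1039175 = 258038.

258038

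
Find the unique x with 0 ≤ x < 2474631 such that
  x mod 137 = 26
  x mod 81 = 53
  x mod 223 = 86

1216997

The moduli are pairwise coprime; N = 137·81·223 = 2474631.
N/137 = 18063; 18063 ≡ 116 (mod 137); 116·13 ≡ 1, so inverse 13.
N/81 = 30551; 30551 ≡ 14 (mod 81); 14·29 ≡ 1, so inverse 29.
N/223 = 11097; 11097 ≡ 170 (mod 223); 170·122 ≡ 1, so inverse 122.
x ≡ 26·18063·13 + 53·30551·29 + 86·11097·122 = 169491905.
169491905 mod 2474631 = 1216997.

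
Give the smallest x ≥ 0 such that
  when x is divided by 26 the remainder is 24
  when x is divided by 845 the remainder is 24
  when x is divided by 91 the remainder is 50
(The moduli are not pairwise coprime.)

6784

Combine the congruences pairwise.
gcd(26, 845) = 13 and 13 | (24 − 24), so the pair is consistent; merging gives x ≡ 24 (mod 1690), where 1690 = lcm(26, 845).
gcd(1690, 91) = 13 and 13 | (50 − 24), so the pair is consistent; merging gives x ≡ 6784 (mod 11830), where 11830 = lcm(1690, 91).
The solution is unique modulo lcm(26, 845, 91) = 11830.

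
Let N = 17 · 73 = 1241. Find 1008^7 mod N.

Mod 17: 1008 ≡ 5; 5^7 ≡ 10 (mod 17).
Mod 73: 1008 ≡ 59; 59^7 ≡ 29 (mod 73).
Combine by CRT: x ≡ 10 (mod 17), x ≡ 29 (mod 73) ⇒ x ≡ 248 (mod 1241).

248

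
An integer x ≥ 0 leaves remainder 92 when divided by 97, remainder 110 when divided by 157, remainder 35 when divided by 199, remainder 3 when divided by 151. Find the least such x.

Combine the congruences pairwise.
From x ≡ 92 (mod 97) write x = 92 + 97t. Substituting into x ≡ 110 (mod 157) gives 97t ≡ 18 (mod 157), and since 97⁻¹ ≡ 34 (mod 157), t ≡ 141. Hence x ≡ 92 + 97·141 = 13769 (mod 15229).
From x ≡ 13769 (mod 15229) write x = 13769 + 15229t. Substituting into x ≡ 35 (mod 199) gives 15229t ≡ 196 (mod 199), and since 105⁻¹ ≡ 163 (mod 199), t ≡ 108. Hence x ≡ 13769 + 15229·108 = 1658501 (mod 3030571).
From x ≡ 1658501 (mod 3030571) write x = 1658501 + 3030571t. Substituting into x ≡ 3 (mod 151) gives 3030571t ≡ 86 (mod 151), and since 1⁻¹ ≡ 1 (mod 151), t ≡ 86. Hence x ≡ 1658501 + 3030571·86 = 262287607 (mod 457616221).

262287607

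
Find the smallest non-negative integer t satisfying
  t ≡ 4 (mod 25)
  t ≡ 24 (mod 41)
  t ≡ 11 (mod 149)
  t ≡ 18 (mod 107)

9600379

The moduli are pairwise coprime; N = 25·41·149·107 = 16341575.
N/25 = 653663; 653663 ≡ 13 (mod 25); 13·2 ≡ 1, so inverse 2.
N/41 = 398575; 398575 ≡ 14 (mod 41); 14·3 ≡ 1, so inverse 3.
N/149 = 109675; 109675 ≡ 11 (mod 149); 11·122 ≡ 1, so inverse 122.
N/107 = 152725; 152725 ≡ 36 (mod 107); 36·3 ≡ 1, so inverse 3.
t ≡ 4·653663·2 + 24·398575·3 + 11·109675·122 + 18·152725·3 = 189357704.
189357704 mod 16341575 = 9600379.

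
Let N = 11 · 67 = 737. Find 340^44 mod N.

1

Mod 11: 340 ≡ 10; by Fermat, exponent reduces to 44 mod 10 = 4; 10^4 ≡ 1 (mod 11).
Mod 67: 340 ≡ 5; 5^44 ≡ 1 (mod 67).
Combine by CRT: x ≡ 1 (mod 11), x ≡ 1 (mod 67) ⇒ x ≡ 1 (mod 737).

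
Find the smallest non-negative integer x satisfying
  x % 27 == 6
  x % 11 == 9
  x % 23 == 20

The moduli are pairwise coprime; N = 27·11·23 = 6831.
N/27 = 253; 253 ≡ 10 (mod 27); 10·19 ≡ 1, so inverse 19.
N/11 = 621; 621 ≡ 5 (mod 11); 5·9 ≡ 1, so inverse 9.
N/23 = 297; 297 ≡ 21 (mod 23); 21·11 ≡ 1, so inverse 11.
x ≡ 6·253·19 + 9·621·9 + 20·297·11 = 144483.
144483 mod 6831 = 1032.

1032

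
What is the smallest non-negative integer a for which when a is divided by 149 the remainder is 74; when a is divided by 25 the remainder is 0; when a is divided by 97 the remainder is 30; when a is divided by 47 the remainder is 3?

Combine the congruences pairwise.
From a ≡ 74 (mod 149) write a = 74 + 149t. Substituting into a ≡ 0 (mod 25) gives 149t ≡ 1 (mod 25), and since 24⁻¹ ≡ 24 (mod 25), t ≡ 24. Hence a ≡ 74 + 149·24 = 3650 (mod 3725).
From a ≡ 3650 (mod 3725) write a = 3650 + 3725t. Substituting into a ≡ 30 (mod 97) gives 3725t ≡ 66 (mod 97), and since 39⁻¹ ≡ 5 (mod 97), t ≡ 39. Hence a ≡ 3650 + 3725·39 = 148925 (mod 361325).
From a ≡ 148925 (mod 361325) write a = 148925 + 361325t. Substituting into a ≡ 3 (mod 47) gives 361325t ≡ 21 (mod 47), and since 36⁻¹ ≡ 17 (mod 47), t ≡ 28. Hence a ≡ 148925 + 361325·28 = 10266025 (mod 16982275).

10266025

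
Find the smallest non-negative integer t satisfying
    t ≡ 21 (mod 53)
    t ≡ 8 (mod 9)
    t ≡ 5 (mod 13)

2618

The moduli are pairwise coprime; N = 53·9·13 = 6201.
N/53 = 117; 117 ≡ 11 (mod 53); 11·29 ≡ 1, so inverse 29.
N/9 = 689; 689 ≡ 5 (mod 9); 5·2 ≡ 1, so inverse 2.
N/13 = 477; 477 ≡ 9 (mod 13); 9·3 ≡ 1, so inverse 3.
t ≡ 21·117·29 + 8·689·2 + 5·477·3 = 89432.
89432 mod 6201 = 2618.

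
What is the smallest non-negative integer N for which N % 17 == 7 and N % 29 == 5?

92

From N ≡ 7 (mod 17) write N = 7 + 17t. Substituting into N ≡ 5 (mod 29) gives 17t ≡ 27 (mod 29), and since 17⁻¹ ≡ 12 (mod 29), t ≡ 5. Hence N ≡ 7 + 17·5 = 92 (mod 493).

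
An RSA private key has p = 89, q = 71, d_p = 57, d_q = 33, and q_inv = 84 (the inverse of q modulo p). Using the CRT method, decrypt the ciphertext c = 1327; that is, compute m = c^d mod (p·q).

m₁ = c^(d_p) mod p: c ≡ 81 (mod 89), and 81^57 mod 89 = 25.
m₂ = c^(d_q) mod q: c ≡ 49 (mod 71), and 49^33 mod 71 = 60.
h = q_inv·(m₁ − m₂) mod p = 84·(25 − 60) mod 89 = 86.
m = m₂ + h·q = 60 + 86·71 = 6166.

6166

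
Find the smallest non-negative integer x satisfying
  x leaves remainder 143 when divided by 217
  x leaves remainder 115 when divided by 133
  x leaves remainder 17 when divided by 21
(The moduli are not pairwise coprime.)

gcd(217, 133) = 7 and 7 | (115 − 143), so the pair is consistent; merging gives x ≡ 1445 (mod 4123), where 4123 = lcm(217, 133).
gcd(4123, 21) = 7 and 7 | (17 − 1445), so the pair is consistent; merging gives x ≡ 1445 (mod 12369), where 12369 = lcm(4123, 21).
The solution is unique modulo lcm(217, 133, 21) = 12369.

1445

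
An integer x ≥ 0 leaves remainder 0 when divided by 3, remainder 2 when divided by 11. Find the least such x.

From x ≡ 0 (mod 3) write x = 0 + 3t. Substituting into x ≡ 2 (mod 11) gives 3t ≡ 2 (mod 11), and since 3⁻¹ ≡ 4 (mod 11), t ≡ 8. Hence x ≡ 0 + 3·8 = 24 (mod 33).

24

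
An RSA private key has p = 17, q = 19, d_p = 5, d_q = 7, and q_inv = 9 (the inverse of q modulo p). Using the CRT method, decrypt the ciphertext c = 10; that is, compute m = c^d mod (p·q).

91

m₁ = c^(d_p) mod p: c ≡ 10 (mod 17), and 10^5 mod 17 = 6.
m₂ = c^(d_q) mod q: c ≡ 10 (mod 19), and 10^7 mod 19 = 15.
h = q_inv·(m₁ − m₂) mod p = 9·(6 − 15) mod 17 = 4.
m = m₂ + h·q = 15 + 4·19 = 91.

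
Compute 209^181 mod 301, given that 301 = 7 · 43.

Mod 7: 209 ≡ 6; by Fermat, exponent reduces to 181 mod 6 = 1; 6^1 ≡ 6 (mod 7).
Mod 43: 209 ≡ 37; by Fermat, exponent reduces to 181 mod 42 = 13; 37^13 ≡ 37 (mod 43).
Combine by CRT: x ≡ 6 (mod 7), x ≡ 37 (mod 43) ⇒ x ≡ 209 (mod 301).

209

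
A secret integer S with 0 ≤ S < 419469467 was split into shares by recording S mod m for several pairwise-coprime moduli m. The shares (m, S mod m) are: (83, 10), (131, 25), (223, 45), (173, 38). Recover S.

110420056

The moduli are pairwise coprime; N = 83·131·223·173 = 419469467.
N/83 = 5053849; 5053849 ≡ 62 (mod 83); 62·79 ≡ 1, so inverse 79.
N/131 = 3202057; 3202057 ≡ 24 (mod 131); 24·71 ≡ 1, so inverse 71.
N/223 = 1881029; 1881029 ≡ 24 (mod 223); 24·158 ≡ 1, so inverse 158.
N/173 = 2424679; 2424679 ≡ 84 (mod 173); 84·138 ≡ 1, so inverse 138.
S ≡ 10·5053849·79 + 25·3202057·71 + 45·1881029·158 + 38·2424679·138 = 35765324751.
35765324751 mod 419469467 = 110420056.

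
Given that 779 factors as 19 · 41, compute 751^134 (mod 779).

758

Mod 19: 751 ≡ 10; by Fermat, exponent reduces to 134 mod 18 = 8; 10^8 ≡ 17 (mod 19).
Mod 41: 751 ≡ 13; by Fermat, exponent reduces to 134 mod 40 = 14; 13^14 ≡ 20 (mod 41).
Combine by CRT: x ≡ 17 (mod 19), x ≡ 20 (mod 41) ⇒ x ≡ 758 (mod 779).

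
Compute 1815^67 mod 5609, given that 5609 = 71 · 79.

Mod 71: 1815 ≡ 40; 40^67 ≡ 49 (mod 71).
Mod 79: 1815 ≡ 77; 77^67 ≡ 66 (mod 79).
Combine by CRT: x ≡ 49 (mod 71), x ≡ 66 (mod 79) ⇒ x ≡ 4806 (mod 5609).

4806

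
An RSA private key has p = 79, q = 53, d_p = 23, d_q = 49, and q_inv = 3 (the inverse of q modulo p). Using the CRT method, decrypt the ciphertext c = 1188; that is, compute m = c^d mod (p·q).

m₁ = c^(d_p) mod p: c ≡ 3 (mod 79), and 3^23 mod 79 = 74.
m₂ = c^(d_q) mod q: c ≡ 22 (mod 53), and 22^49 mod 53 = 21.
h = q_inv·(m₁ − m₂) mod p = 3·(74 − 21) mod 79 = 1.
m = m₂ + h·q = 21 + 1·53 = 74.

74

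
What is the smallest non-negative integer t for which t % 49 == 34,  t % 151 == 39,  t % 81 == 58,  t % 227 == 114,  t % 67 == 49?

7681510318

The moduli are pairwise coprime; N = 49·151·81·227·67 = 9115042671.
N/49 = 186021279; 186021279 ≡ 31 (mod 49); 31·19 ≡ 1, so inverse 19.
N/151 = 60364521; 60364521 ≡ 6 (mod 151); 6·126 ≡ 1, so inverse 126.
N/81 = 112531391; 112531391 ≡ 35 (mod 81); 35·44 ≡ 1, so inverse 44.
N/227 = 40154373; 40154373 ≡ 116 (mod 227); 116·182 ≡ 1, so inverse 182.
N/67 = 136045413; 136045413 ≡ 37 (mod 67); 37·29 ≡ 1, so inverse 29.
t ≡ 34·186021279·19 + 39·60364521·126 + 58·112531391·44 + 114·40154373·182 + 49·136045413·29 = 1730424575137.
1730424575137 mod 9115042671 = 7681510318.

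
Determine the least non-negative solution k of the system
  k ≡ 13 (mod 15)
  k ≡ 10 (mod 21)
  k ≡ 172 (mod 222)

gcd(15, 21) = 3 and 3 | (10 − 13), so the pair is consistent; merging gives k ≡ 73 (mod 105), where 105 = lcm(15, 21).
gcd(105, 222) = 3 and 3 | (172 − 73), so the pair is consistent; merging gives k ≡ 4168 (mod 7770), where 7770 = lcm(105, 222).
The solution is unique modulo lcm(15, 21, 222) = 7770.

4168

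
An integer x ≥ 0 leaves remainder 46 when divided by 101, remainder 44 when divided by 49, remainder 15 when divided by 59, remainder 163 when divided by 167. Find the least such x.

From x ≡ 46 (mod 101) write x = 46 + 101t. Substituting into x ≡ 44 (mod 49) gives 101t ≡ 47 (mod 49), and since 3⁻¹ ≡ 33 (mod 49), t ≡ 32. Hence x ≡ 46 + 101·32 = 3278 (mod 4949).
From x ≡ 3278 (mod 4949) write x = 3278 + 4949t. Substituting into x ≡ 15 (mod 59) gives 4949t ≡ 41 (mod 59), and since 52⁻¹ ≡ 42 (mod 59), t ≡ 11. Hence x ≡ 3278 + 4949·11 = 57717 (mod 291991).
From x ≡ 57717 (mod 291991) write x = 57717 + 291991t. Substituting into x ≡ 163 (mod 167) gives 291991t ≡ 61 (mod 167), and since 75⁻¹ ≡ 49 (mod 167), t ≡ 150. Hence x ≡ 57717 + 291991·150 = 43856367 (mod 48762497).

43856367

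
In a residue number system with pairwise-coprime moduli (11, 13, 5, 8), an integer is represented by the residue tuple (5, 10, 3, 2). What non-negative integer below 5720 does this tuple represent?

3338

The moduli are pairwise coprime; N = 11·13·5·8 = 5720.
N/11 = 520; 520 ≡ 3 (mod 11); 3·4 ≡ 1, so inverse 4.
N/13 = 440; 440 ≡ 11 (mod 13); 11·6 ≡ 1, so inverse 6.
N/5 = 1144; 1144 ≡ 4 (mod 5); 4·4 ≡ 1, so inverse 4.
N/8 = 715; 715 ≡ 3 (mod 8); 3·3 ≡ 1, so inverse 3.
x ≡ 5·520·4 + 10·440·6 + 3·1144·4 + 2·715·3 = 54818.
54818 mod 5720 = 3338.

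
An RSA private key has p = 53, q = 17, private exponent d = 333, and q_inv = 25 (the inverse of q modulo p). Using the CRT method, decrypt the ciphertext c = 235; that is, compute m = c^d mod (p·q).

d_p = d mod (p−1) = 333 mod 52 = 21; d_q = d mod (q−1) = 13.
m₁ = c^(d_p) mod p: c ≡ 23 (mod 53), and 23^21 mod 53 = 23.
m₂ = c^(d_q) mod q: c ≡ 14 (mod 17), and 14^13 mod 17 = 5.
h = q_inv·(m₁ − m₂) mod p = 25·(23 − 5) mod 53 = 26.
m = m₂ + h·q = 5 + 26·17 = 447.

447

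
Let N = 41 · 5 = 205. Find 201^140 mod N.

1

Mod 41: 201 ≡ 37; by Fermat, exponent reduces to 140 mod 40 = 20; 37^20 ≡ 1 (mod 41).
Mod 5: 201 ≡ 1; since 4 | 140, by Fermat 1^140 ≡ 1 (mod 5).
Combine by CRT: x ≡ 1 (mod 41), x ≡ 1 (mod 5) ⇒ x ≡ 1 (mod 205).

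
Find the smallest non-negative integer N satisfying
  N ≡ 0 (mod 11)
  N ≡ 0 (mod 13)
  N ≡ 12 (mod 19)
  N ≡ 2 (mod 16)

The moduli are pairwise coprime; M = 11·13·19·16 = 43472.
M/11 = 3952; 3952 ≡ 3 (mod 11); 3·4 ≡ 1, so inverse 4.
M/13 = 3344; 3344 ≡ 3 (mod 13); 3·9 ≡ 1, so inverse 9.
M/19 = 2288; 2288 ≡ 8 (mod 19); 8·12 ≡ 1, so inverse 12.
M/16 = 2717; 2717 ≡ 13 (mod 16); 13·5 ≡ 1, so inverse 5.
N ≡ 0·3952·4 + 0·3344·9 + 12·2288·12 + 2·2717·5 = 356642.
356642 mod 43472 = 8866.

8866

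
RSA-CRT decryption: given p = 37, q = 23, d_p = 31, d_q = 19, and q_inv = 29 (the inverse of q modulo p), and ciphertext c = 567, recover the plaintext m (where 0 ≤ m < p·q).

571

m₁ = c^(d_p) mod p: c ≡ 12 (mod 37), and 12^31 mod 37 = 16.
m₂ = c^(d_q) mod q: c ≡ 15 (mod 23), and 15^19 mod 23 = 19.
h = q_inv·(m₁ − m₂) mod p = 29·(16 − 19) mod 37 = 24.
m = m₂ + h·q = 19 + 24·23 = 571.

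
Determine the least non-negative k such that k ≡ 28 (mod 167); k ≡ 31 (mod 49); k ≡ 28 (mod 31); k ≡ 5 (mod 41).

The moduli are pairwise coprime; N = 167·49·31·41 = 10400593.
N/167 = 62279; 62279 ≡ 155 (mod 167); 155·153 ≡ 1, so inverse 153.
N/49 = 212257; 212257 ≡ 38 (mod 49); 38·40 ≡ 1, so inverse 40.
N/31 = 335503; 335503 ≡ 21 (mod 31); 21·3 ≡ 1, so inverse 3.
N/41 = 253673; 253673 ≡ 6 (mod 41); 6·7 ≡ 1, so inverse 7.
k ≡ 28·62279·153 + 31·212257·40 + 28·335503·3 + 5·253673·7 = 567062723.
567062723 mod 10400593 = 5430701.

5430701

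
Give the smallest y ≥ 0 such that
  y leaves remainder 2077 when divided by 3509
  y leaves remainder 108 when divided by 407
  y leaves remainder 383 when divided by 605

612643

gcd(3509, 407) = 11 and 11 | (108 − 2077), so the pair is consistent; merging gives y ≡ 93311 (mod 129833), where 129833 = lcm(3509, 407).
gcd(129833, 605) = 121 and 121 | (383 − 93311), so the pair is consistent; merging gives y ≡ 612643 (mod 649165), where 649165 = lcm(129833, 605).
The solution is unique modulo lcm(3509, 407, 605) = 649165.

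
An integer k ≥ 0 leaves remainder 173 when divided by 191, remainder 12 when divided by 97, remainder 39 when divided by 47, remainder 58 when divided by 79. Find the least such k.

62582278

The moduli are pairwise coprime; N = 191·97·47·79 = 68790751.
N/191 = 360161; 360161 ≡ 126 (mod 191); 126·47 ≡ 1, so inverse 47.
N/97 = 709183; 709183 ≡ 16 (mod 97); 16·91 ≡ 1, so inverse 91.
N/47 = 1463633; 1463633 ≡ 6 (mod 47); 6·8 ≡ 1, so inverse 8.
N/79 = 870769; 870769 ≡ 31 (mod 79); 31·51 ≡ 1, so inverse 51.
k ≡ 173·360161·47 + 12·709183·91 + 39·1463633·8 + 58·870769·51 = 6735285125.
6735285125 mod 68790751 = 62582278.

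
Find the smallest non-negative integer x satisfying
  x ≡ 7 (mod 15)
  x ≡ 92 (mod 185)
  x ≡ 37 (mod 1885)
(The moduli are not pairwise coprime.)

192307

gcd(15, 185) = 5 and 5 | (92 − 7), so the pair is consistent; merging gives x ≡ 277 (mod 555), where 555 = lcm(15, 185).
gcd(555, 1885) = 5 and 5 | (37 − 277), so the pair is consistent; merging gives x ≡ 192307 (mod 209235), where 209235 = lcm(555, 1885).
The solution is unique modulo lcm(15, 185, 1885) = 209235.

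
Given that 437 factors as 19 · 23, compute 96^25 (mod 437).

248

Mod 19: 96 ≡ 1; by Fermat, exponent reduces to 25 mod 18 = 7; 1^7 ≡ 1 (mod 19).
Mod 23: 96 ≡ 4; by Fermat, exponent reduces to 25 mod 22 = 3; 4^3 ≡ 18 (mod 23).
Combine by CRT: x ≡ 1 (mod 19), x ≡ 18 (mod 23) ⇒ x ≡ 248 (mod 437).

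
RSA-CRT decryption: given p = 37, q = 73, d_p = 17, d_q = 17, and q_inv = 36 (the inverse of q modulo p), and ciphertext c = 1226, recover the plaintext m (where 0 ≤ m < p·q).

688

m₁ = c^(d_p) mod p: c ≡ 5 (mod 37), and 5^17 mod 37 = 22.
m₂ = c^(d_q) mod q: c ≡ 58 (mod 73), and 58^17 mod 73 = 31.
h = q_inv·(m₁ − m₂) mod p = 36·(22 − 31) mod 37 = 9.
m = m₂ + h·q = 31 + 9·73 = 688.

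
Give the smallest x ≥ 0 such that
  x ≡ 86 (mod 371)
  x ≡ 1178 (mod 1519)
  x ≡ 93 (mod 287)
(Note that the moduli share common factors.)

952072

Combine the congruences pairwise.
gcd(371, 1519) = 7 and 7 | (1178 − 86), so the pair is consistent; merging gives x ≡ 66495 (mod 80507), where 80507 = lcm(371, 1519).
gcd(80507, 287) = 7 and 7 | (93 − 66495), so the pair is consistent; merging gives x ≡ 952072 (mod 3300787), where 3300787 = lcm(80507, 287).
The solution is unique modulo lcm(371, 1519, 287) = 3300787.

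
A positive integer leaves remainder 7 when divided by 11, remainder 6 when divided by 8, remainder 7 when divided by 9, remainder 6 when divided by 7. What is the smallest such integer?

The moduli are pairwise coprime; N = 11·8·9·7 = 5544.
N/11 = 504; 504 ≡ 9 (mod 11); 9·5 ≡ 1, so inverse 5.
N/8 = 693; 693 ≡ 5 (mod 8); 5·5 ≡ 1, so inverse 5.
N/9 = 616; 616 ≡ 4 (mod 9); 4·7 ≡ 1, so inverse 7.
N/7 = 792; 792 ≡ 1 (mod 7), inverse 1.
t ≡ 7·504·5 + 6·693·5 + 7·616·7 + 6·792·1 = 73366.
73366 mod 5544 = 1294.

1294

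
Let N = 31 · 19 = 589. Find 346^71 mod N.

366

Mod 31: 346 ≡ 5; by Fermat, exponent reduces to 71 mod 30 = 11; 5^11 ≡ 25 (mod 31).
Mod 19: 346 ≡ 4; by Fermat, exponent reduces to 71 mod 18 = 17; 4^17 ≡ 5 (mod 19).
Combine by CRT: x ≡ 25 (mod 31), x ≡ 5 (mod 19) ⇒ x ≡ 366 (mod 589).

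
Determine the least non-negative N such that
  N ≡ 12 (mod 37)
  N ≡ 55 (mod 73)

Combine the congruences pairwise.
From N ≡ 12 (mod 37) write N = 12 + 37t. Substituting into N ≡ 55 (mod 73) gives 37t ≡ 43 (mod 73), and since 37⁻¹ ≡ 2 (mod 73), t ≡ 13. Hence N ≡ 12 + 37·13 = 493 (mod 2701).

493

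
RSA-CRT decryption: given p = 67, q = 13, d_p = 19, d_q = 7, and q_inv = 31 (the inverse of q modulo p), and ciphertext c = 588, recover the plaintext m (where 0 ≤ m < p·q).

276

m₁ = c^(d_p) mod p: c ≡ 52 (mod 67), and 52^19 mod 67 = 8.
m₂ = c^(d_q) mod q: c ≡ 3 (mod 13), and 3^7 mod 13 = 3.
h = q_inv·(m₁ − m₂) mod p = 31·(8 − 3) mod 67 = 21.
m = m₂ + h·q = 3 + 21·13 = 276.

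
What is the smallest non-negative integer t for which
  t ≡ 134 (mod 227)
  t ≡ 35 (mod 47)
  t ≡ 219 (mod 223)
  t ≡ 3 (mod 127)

The moduli are pairwise coprime; N = 227·47·223·127 = 302156749.
N/227 = 1331087; 1331087 ≡ 186 (mod 227); 186·155 ≡ 1, so inverse 155.
N/47 = 6428867; 6428867 ≡ 19 (mod 47); 19·5 ≡ 1, so inverse 5.
N/223 = 1354963; 1354963 ≡ 15 (mod 223); 15·119 ≡ 1, so inverse 119.
N/127 = 2379187; 2379187 ≡ 96 (mod 127); 96·86 ≡ 1, so inverse 86.
t ≡ 134·1331087·155 + 35·6428867·5 + 219·1354963·119 + 3·2379187·86 = 64697249704.
64697249704 mod 302156749 = 35705418.

35705418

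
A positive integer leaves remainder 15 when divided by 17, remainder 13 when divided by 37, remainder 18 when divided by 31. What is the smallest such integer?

17440

The moduli are pairwise coprime; N = 17·37·31 = 19499.
N/17 = 1147; 1147 ≡ 8 (mod 17); 8·15 ≡ 1, so inverse 15.
N/37 = 527; 527 ≡ 9 (mod 37); 9·33 ≡ 1, so inverse 33.
N/31 = 629; 629 ≡ 9 (mod 31); 9·7 ≡ 1, so inverse 7.
t ≡ 15·1147·15 + 13·527·33 + 18·629·7 = 563412.
563412 mod 19499 = 17440.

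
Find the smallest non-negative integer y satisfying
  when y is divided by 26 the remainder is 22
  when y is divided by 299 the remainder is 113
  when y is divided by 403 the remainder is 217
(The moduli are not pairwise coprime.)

18352

Combine the congruences pairwise.
gcd(26, 299) = 13 and 13 | (113 − 22), so the pair is consistent; merging gives y ≡ 412 (mod 598), where 598 = lcm(26, 299).
gcd(598, 403) = 13 and 13 | (217 − 412), so the pair is consistent; merging gives y ≡ 18352 (mod 18538), where 18538 = lcm(598, 403).
The solution is unique modulo lcm(26, 299, 403) = 18538.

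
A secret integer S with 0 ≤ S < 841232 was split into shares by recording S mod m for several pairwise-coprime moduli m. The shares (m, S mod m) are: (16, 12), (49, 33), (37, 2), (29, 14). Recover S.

Combine the congruences pairwise.
From S ≡ 12 (mod 16) write S = 12 + 16t. Substituting into S ≡ 33 (mod 49) gives 16t ≡ 21 (mod 49), and since 16⁻¹ ≡ 46 (mod 49), t ≡ 35. Hence S ≡ 12 + 16·35 = 572 (mod 784).
From S ≡ 572 (mod 784) write S = 572 + 784t. Substituting into S ≡ 2 (mod 37) gives 784t ≡ 22 (mod 37), and since 7⁻¹ ≡ 16 (mod 37), t ≡ 19. Hence S ≡ 572 + 784·19 = 15468 (mod 29008).
From S ≡ 15468 (mod 29008) write S = 15468 + 29008t. Substituting into S ≡ 14 (mod 29) gives 29008t ≡ 3 (mod 29), and since 8⁻¹ ≡ 11 (mod 29), t ≡ 4. Hence S ≡ 15468 + 29008·4 = 131500 (mod 841232).

131500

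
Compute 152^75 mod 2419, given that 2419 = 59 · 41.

1831

Mod 59: 152 ≡ 34; by Fermat, exponent reduces to 75 mod 58 = 17; 34^17 ≡ 2 (mod 59).
Mod 41: 152 ≡ 29; by Fermat, exponent reduces to 75 mod 40 = 35; 29^35 ≡ 27 (mod 41).
Combine by CRT: x ≡ 2 (mod 59), x ≡ 27 (mod 41) ⇒ x ≡ 1831 (mod 2419).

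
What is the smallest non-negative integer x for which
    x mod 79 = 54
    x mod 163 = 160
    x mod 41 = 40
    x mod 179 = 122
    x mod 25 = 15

1067729215

Combine the congruences pairwise.
From x ≡ 54 (mod 79) write x = 54 + 79t. Substituting into x ≡ 160 (mod 163) gives 79t ≡ 106 (mod 163), and since 79⁻¹ ≡ 130 (mod 163), t ≡ 88. Hence x ≡ 54 + 79·88 = 7006 (mod 12877).
From x ≡ 7006 (mod 12877) write x = 7006 + 12877t. Substituting into x ≡ 40 (mod 41) gives 12877t ≡ 4 (mod 41), and since 3⁻¹ ≡ 14 (mod 41), t ≡ 15. Hence x ≡ 7006 + 12877·15 = 200161 (mod 527957).
From x ≡ 200161 (mod 527957) write x = 200161 + 527957t. Substituting into x ≡ 122 (mod 179) gives 527957t ≡ 83 (mod 179), and since 86⁻¹ ≡ 102 (mod 179), t ≡ 53. Hence x ≡ 200161 + 527957·53 = 28181882 (mod 94504303).
From x ≡ 28181882 (mod 94504303) write x = 28181882 + 94504303t. Substituting into x ≡ 15 (mod 25) gives 94504303t ≡ 8 (mod 25), and since 3⁻¹ ≡ 17 (mod 25), t ≡ 11. Hence x ≡ 28181882 + 94504303·11 = 1067729215 (mod 2362607575).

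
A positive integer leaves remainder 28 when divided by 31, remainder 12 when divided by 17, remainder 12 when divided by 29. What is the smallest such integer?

2477

The moduli are pairwise coprime; M = 31·17·29 = 15283.
M/31 = 493; 493 ≡ 28 (mod 31); 28·10 ≡ 1, so inverse 10.
M/17 = 899; 899 ≡ 15 (mod 17); 15·8 ≡ 1, so inverse 8.
M/29 = 527; 527 ≡ 5 (mod 29); 5·6 ≡ 1, so inverse 6.
N ≡ 28·493·10 + 12·899·8 + 12·527·6 = 262288.
262288 mod 15283 = 2477.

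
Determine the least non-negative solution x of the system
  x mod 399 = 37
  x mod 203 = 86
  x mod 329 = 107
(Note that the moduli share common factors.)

112954

gcd(399, 203) = 7 and 7 | (86 − 37), so the pair is consistent; merging gives x ≡ 8815 (mod 11571), where 11571 = lcm(399, 203).
gcd(11571, 329) = 7 and 7 | (107 − 8815), so the pair is consistent; merging gives x ≡ 112954 (mod 543837), where 543837 = lcm(11571, 329).
The solution is unique modulo lcm(399, 203, 329) = 543837.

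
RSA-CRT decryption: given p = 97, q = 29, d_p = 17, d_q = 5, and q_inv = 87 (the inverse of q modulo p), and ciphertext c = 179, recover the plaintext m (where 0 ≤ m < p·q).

428

m₁ = c^(d_p) mod p: c ≡ 82 (mod 97), and 82^17 mod 97 = 40.
m₂ = c^(d_q) mod q: c ≡ 5 (mod 29), and 5^5 mod 29 = 22.
h = q_inv·(m₁ − m₂) mod p = 87·(40 − 22) mod 97 = 14.
m = m₂ + h·q = 22 + 14·29 = 428.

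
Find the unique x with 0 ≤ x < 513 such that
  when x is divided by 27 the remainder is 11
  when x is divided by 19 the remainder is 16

Combine the congruences pairwise.
From x ≡ 11 (mod 27) write x = 11 + 27t. Substituting into x ≡ 16 (mod 19) gives 27t ≡ 5 (mod 19), and since 8⁻¹ ≡ 12 (mod 19), t ≡ 3. Hence x ≡ 11 + 27·3 = 92 (mod 513).

92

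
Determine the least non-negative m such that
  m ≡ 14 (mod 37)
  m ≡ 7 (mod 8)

From m ≡ 14 (mod 37) write m = 14 + 37t. Substituting into m ≡ 7 (mod 8) gives 37t ≡ 1 (mod 8), and since 5⁻¹ ≡ 5 (mod 8), t ≡ 5. Hence m ≡ 14 + 37·5 = 199 (mod 296).

199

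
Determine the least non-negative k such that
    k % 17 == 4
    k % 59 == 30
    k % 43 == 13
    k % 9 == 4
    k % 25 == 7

6525607

Combine the congruences pairwise.
From k ≡ 4 (mod 17) write k = 4 + 17t. Substituting into k ≡ 30 (mod 59) gives 17t ≡ 26 (mod 59), and since 17⁻¹ ≡ 7 (mod 59), t ≡ 5. Hence k ≡ 4 + 17·5 = 89 (mod 1003).
From k ≡ 89 (mod 1003) write k = 89 + 1003t. Substituting into k ≡ 13 (mod 43) gives 1003t ≡ 10 (mod 43), and since 14⁻¹ ≡ 40 (mod 43), t ≡ 13. Hence k ≡ 89 + 1003·13 = 13128 (mod 43129).
From k ≡ 13128 (mod 43129) write k = 13128 + 43129t. Substituting into k ≡ 4 (mod 9) gives 43129t ≡ 7 (mod 9), and since 1⁻¹ ≡ 1 (mod 9), t ≡ 7. Hence k ≡ 13128 + 43129·7 = 315031 (mod 388161).
From k ≡ 315031 (mod 388161) write k = 315031 + 388161t. Substituting into k ≡ 7 (mod 25) gives 388161t ≡ 1 (mod 25), and since 11⁻¹ ≡ 16 (mod 25), t ≡ 16. Hence k ≡ 315031 + 388161·16 = 6525607 (mod 9704025).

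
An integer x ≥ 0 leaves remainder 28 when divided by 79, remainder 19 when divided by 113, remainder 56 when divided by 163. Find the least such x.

828422

The moduli are pairwise coprime; N = 79·113·163 = 1455101.
N/79 = 18419; 18419 ≡ 12 (mod 79); 12·33 ≡ 1, so inverse 33.
N/113 = 12877; 12877 ≡ 108 (mod 113); 108·45 ≡ 1, so inverse 45.
N/163 = 8927; 8927 ≡ 125 (mod 163); 125·30 ≡ 1, so inverse 30.
x ≡ 28·18419·33 + 19·12877·45 + 56·8927·30 = 43026351.
43026351 mod 1455101 = 828422.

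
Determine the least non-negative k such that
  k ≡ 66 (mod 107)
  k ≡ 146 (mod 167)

11836

Combine the congruences pairwise.
From k ≡ 66 (mod 107) write k = 66 + 107t. Substituting into k ≡ 146 (mod 167) gives 107t ≡ 80 (mod 167), and since 107⁻¹ ≡ 64 (mod 167), t ≡ 110. Hence k ≡ 66 + 107·110 = 11836 (mod 17869).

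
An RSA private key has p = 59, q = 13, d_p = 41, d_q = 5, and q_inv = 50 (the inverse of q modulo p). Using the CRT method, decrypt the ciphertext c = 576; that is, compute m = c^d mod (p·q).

166

m₁ = c^(d_p) mod p: c ≡ 45 (mod 59), and 45^41 mod 59 = 48.
m₂ = c^(d_q) mod q: c ≡ 4 (mod 13), and 4^5 mod 13 = 10.
h = q_inv·(m₁ − m₂) mod p = 50·(48 − 10) mod 59 = 12.
m = m₂ + h·q = 10 + 12·13 = 166.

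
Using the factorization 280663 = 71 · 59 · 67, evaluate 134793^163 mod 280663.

Mod 71: 134793 ≡ 35; by Fermat, exponent reduces to 163 mod 70 = 23; 35^23 ≡ 22 (mod 71).
Mod 59: 134793 ≡ 37; by Fermat, exponent reduces to 163 mod 58 = 47; 37^47 ≡ 43 (mod 59).
Mod 67: 134793 ≡ 56; by Fermat, exponent reduces to 163 mod 66 = 31; 56^31 ≡ 36 (mod 67).
Combine by CRT: x ≡ 22 (mod 71), x ≡ 43 (mod 59), x ≡ 36 (mod 67) ⇒ x ≡ 183415 (mod 280663).

183415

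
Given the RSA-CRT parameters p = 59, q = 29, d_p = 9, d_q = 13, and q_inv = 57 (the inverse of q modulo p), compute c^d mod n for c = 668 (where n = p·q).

m₁ = c^(d_p) mod p: c ≡ 19 (mod 59), and 19^9 mod 59 = 12.
m₂ = c^(d_q) mod q: c ≡ 1 (mod 29), and 1^13 mod 29 = 1.
h = q_inv·(m₁ − m₂) mod p = 57·(12 − 1) mod 59 = 37.
m = m₂ + h·q = 1 + 37·29 = 1074.

1074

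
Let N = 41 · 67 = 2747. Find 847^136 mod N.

1600

Mod 41: 847 ≡ 27; by Fermat, exponent reduces to 136 mod 40 = 16; 27^16 ≡ 1 (mod 41).
Mod 67: 847 ≡ 43; by Fermat, exponent reduces to 136 mod 66 = 4; 43^4 ≡ 59 (mod 67).
Combine by CRT: x ≡ 1 (mod 41), x ≡ 59 (mod 67) ⇒ x ≡ 1600 (mod 2747).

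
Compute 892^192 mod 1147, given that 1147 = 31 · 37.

47

Mod 31: 892 ≡ 24; by Fermat, exponent reduces to 192 mod 30 = 12; 24^12 ≡ 16 (mod 31).
Mod 37: 892 ≡ 4; by Fermat, exponent reduces to 192 mod 36 = 12; 4^12 ≡ 10 (mod 37).
Combine by CRT: x ≡ 16 (mod 31), x ≡ 10 (mod 37) ⇒ x ≡ 47 (mod 1147).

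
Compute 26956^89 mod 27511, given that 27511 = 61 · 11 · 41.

Mod 61: 26956 ≡ 55; by Fermat, exponent reduces to 89 mod 60 = 29; 55^29 ≡ 51 (mod 61).
Mod 11: 26956 ≡ 6; by Fermat, exponent reduces to 89 mod 10 = 9; 6^9 ≡ 2 (mod 11).
Mod 41: 26956 ≡ 19; by Fermat, exponent reduces to 89 mod 40 = 9; 19^9 ≡ 6 (mod 41).
Combine by CRT: x ≡ 51 (mod 61), x ≡ 2 (mod 11), x ≡ 6 (mod 41) ⇒ x ≡ 15545 (mod 27511).

15545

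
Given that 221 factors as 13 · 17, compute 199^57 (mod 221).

Mod 13: 199 ≡ 4; by Fermat, exponent reduces to 57 mod 12 = 9; 4^9 ≡ 12 (mod 13).
Mod 17: 199 ≡ 12; by Fermat, exponent reduces to 57 mod 16 = 9; 12^9 ≡ 5 (mod 17).
Combine by CRT: x ≡ 12 (mod 13), x ≡ 5 (mod 17) ⇒ x ≡ 90 (mod 221).

90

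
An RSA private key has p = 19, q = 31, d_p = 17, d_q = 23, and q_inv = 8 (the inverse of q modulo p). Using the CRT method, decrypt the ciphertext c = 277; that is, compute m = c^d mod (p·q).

178

m₁ = c^(d_p) mod p: c ≡ 11 (mod 19), and 11^17 mod 19 = 7.
m₂ = c^(d_q) mod q: c ≡ 29 (mod 31), and 29^23 mod 31 = 23.
h = q_inv·(m₁ − m₂) mod p = 8·(7 − 23) mod 19 = 5.
m = m₂ + h·q = 23 + 5·31 = 178.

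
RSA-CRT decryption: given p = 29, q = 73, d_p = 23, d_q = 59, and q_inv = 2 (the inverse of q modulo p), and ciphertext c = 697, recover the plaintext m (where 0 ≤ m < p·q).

175

m₁ = c^(d_p) mod p: c ≡ 1 (mod 29), and 1^23 mod 29 = 1.
m₂ = c^(d_q) mod q: c ≡ 40 (mod 73), and 40^59 mod 73 = 29.
h = q_inv·(m₁ − m₂) mod p = 2·(1 − 29) mod 29 = 2.
m = m₂ + h·q = 29 + 2·73 = 175.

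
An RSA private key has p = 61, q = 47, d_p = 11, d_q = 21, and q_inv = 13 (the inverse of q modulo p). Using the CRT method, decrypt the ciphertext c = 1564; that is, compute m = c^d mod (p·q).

2825

m₁ = c^(d_p) mod p: c ≡ 39 (mod 61), and 39^11 mod 61 = 19.
m₂ = c^(d_q) mod q: c ≡ 13 (mod 47), and 13^21 mod 47 = 5.
h = q_inv·(m₁ − m₂) mod p = 13·(19 − 5) mod 61 = 60.
m = m₂ + h·q = 5 + 60·47 = 2825.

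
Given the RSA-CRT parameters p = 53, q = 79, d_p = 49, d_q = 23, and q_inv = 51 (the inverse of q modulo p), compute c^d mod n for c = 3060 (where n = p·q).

4165

m₁ = c^(d_p) mod p: c ≡ 39 (mod 53), and 39^49 mod 53 = 31.
m₂ = c^(d_q) mod q: c ≡ 58 (mod 79), and 58^23 mod 79 = 57.
h = q_inv·(m₁ − m₂) mod p = 51·(31 − 57) mod 53 = 52.
m = m₂ + h·q = 57 + 52·79 = 4165.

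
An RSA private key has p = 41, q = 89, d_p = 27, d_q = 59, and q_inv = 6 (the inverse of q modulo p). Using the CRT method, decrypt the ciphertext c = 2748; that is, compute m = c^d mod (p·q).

2092

m₁ = c^(d_p) mod p: c ≡ 1 (mod 41), and 1^27 mod 41 = 1.
m₂ = c^(d_q) mod q: c ≡ 78 (mod 89), and 78^59 mod 89 = 45.
h = q_inv·(m₁ − m₂) mod p = 6·(1 − 45) mod 41 = 23.
m = m₂ + h·q = 45 + 23·89 = 2092.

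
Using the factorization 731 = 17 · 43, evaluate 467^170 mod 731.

Mod 17: 467 ≡ 8; by Fermat, exponent reduces to 170 mod 16 = 10; 8^10 ≡ 13 (mod 17).
Mod 43: 467 ≡ 37; by Fermat, exponent reduces to 170 mod 42 = 2; 37^2 ≡ 36 (mod 43).
Combine by CRT: x ≡ 13 (mod 17), x ≡ 36 (mod 43) ⇒ x ≡ 251 (mod 731).

251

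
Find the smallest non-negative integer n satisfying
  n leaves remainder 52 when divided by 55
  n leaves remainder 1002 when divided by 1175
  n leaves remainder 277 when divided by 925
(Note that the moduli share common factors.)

Combine the congruences pairwise.
gcd(55, 1175) = 5 and 5 | (1002 − 52), so the pair is consistent; merging gives n ≡ 3352 (mod 12925), where 12925 = lcm(55, 1175).
gcd(12925, 925) = 25 and 25 | (277 − 3352), so the pair is consistent; merging gives n ≡ 158452 (mod 478225), where 478225 = lcm(12925, 925).
The solution is unique modulo lcm(55, 1175, 925) = 478225.

158452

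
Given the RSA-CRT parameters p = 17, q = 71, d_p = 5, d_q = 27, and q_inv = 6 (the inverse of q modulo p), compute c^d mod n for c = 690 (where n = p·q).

m₁ = c^(d_p) mod p: c ≡ 10 (mod 17), and 10^5 mod 17 = 6.
m₂ = c^(d_q) mod q: c ≡ 51 (mod 71), and 51^27 mod 71 = 39.
h = q_inv·(m₁ − m₂) mod p = 6·(6 − 39) mod 17 = 6.
m = m₂ + h·q = 39 + 6·71 = 465.

465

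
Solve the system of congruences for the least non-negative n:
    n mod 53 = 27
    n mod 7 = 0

From n ≡ 27 (mod 53) write n = 27 + 53t. Substituting into n ≡ 0 (mod 7) gives 53t ≡ 1 (mod 7), and since 4⁻¹ ≡ 2 (mod 7), t ≡ 2. Hence n ≡ 27 + 53·2 = 133 (mod 371).

133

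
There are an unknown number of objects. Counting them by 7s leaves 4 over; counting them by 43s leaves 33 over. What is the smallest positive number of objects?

291

From N ≡ 4 (mod 7) write N = 4 + 7t. Substituting into N ≡ 33 (mod 43) gives 7t ≡ 29 (mod 43), and since 7⁻¹ ≡ 37 (mod 43), t ≡ 41. Hence N ≡ 4 + 7·41 = 291 (mod 301).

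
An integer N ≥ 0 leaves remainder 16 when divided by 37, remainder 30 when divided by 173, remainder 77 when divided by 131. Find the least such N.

The moduli are pairwise coprime; M = 37·173·131 = 838531.
M/37 = 22663; 22663 ≡ 19 (mod 37); 19·2 ≡ 1, so inverse 2.
M/173 = 4847; 4847 ≡ 3 (mod 173); 3·58 ≡ 1, so inverse 58.
M/131 = 6401; 6401 ≡ 113 (mod 131); 113·80 ≡ 1, so inverse 80.
N ≡ 16·22663·2 + 30·4847·58 + 77·6401·80 = 48589156.
48589156 mod 838531 = 792889.

792889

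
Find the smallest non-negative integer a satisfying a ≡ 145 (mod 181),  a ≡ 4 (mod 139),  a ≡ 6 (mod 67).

342778

The moduli are pairwise coprime; N = 181·139·67 = 1685653.
N/181 = 9313; 9313 ≡ 82 (mod 181); 82·117 ≡ 1, so inverse 117.
N/139 = 12127; 12127 ≡ 34 (mod 139); 34·45 ≡ 1, so inverse 45.
N/67 = 25159; 25159 ≡ 34 (mod 67); 34·2 ≡ 1, so inverse 2.
a ≡ 145·9313·117 + 4·12127·45 + 6·25159·2 = 160479813.
160479813 mod 1685653 = 342778.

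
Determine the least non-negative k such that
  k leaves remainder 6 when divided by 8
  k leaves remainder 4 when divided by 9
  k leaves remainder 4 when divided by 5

From k ≡ 6 (mod 8) write k = 6 + 8t. Substituting into k ≡ 4 (mod 9) gives 8t ≡ 7 (mod 9), and since 8⁻¹ ≡ 8 (mod 9), t ≡ 2. Hence k ≡ 6 + 8·2 = 22 (mod 72).
From k ≡ 22 (mod 72) write k = 22 + 72t. Substituting into k ≡ 4 (mod 5) gives 72t ≡ 2 (mod 5), and since 2⁻¹ ≡ 3 (mod 5), t ≡ 1. Hence k ≡ 22 + 72·1 = 94 (mod 360).

94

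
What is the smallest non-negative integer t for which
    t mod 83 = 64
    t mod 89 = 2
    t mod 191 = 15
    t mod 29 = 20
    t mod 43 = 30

From t ≡ 64 (mod 83) write t = 64 + 83s. Substituting into t ≡ 2 (mod 89) gives 83s ≡ 27 (mod 89), and since 83⁻¹ ≡ 74 (mod 89), s ≡ 40. Hence t ≡ 64 + 83·40 = 3384 (mod 7387).
From t ≡ 3384 (mod 7387) write t = 3384 + 7387s. Substituting into t ≡ 15 (mod 191) gives 7387s ≡ 69 (mod 191), and since 129⁻¹ ≡ 77 (mod 191), s ≡ 156. Hence t ≡ 3384 + 7387·156 = 1155756 (mod 1410917).
From t ≡ 1155756 (mod 1410917) write t = 1155756 + 1410917s. Substituting into t ≡ 20 (mod 29) gives 1410917s ≡ 1 (mod 29), and since 9⁻¹ ≡ 13 (mod 29), s ≡ 13. Hence t ≡ 1155756 + 1410917·13 = 19497677 (mod 40916593).
From t ≡ 19497677 (mod 40916593) write t = 19497677 + 40916593s. Substituting into t ≡ 30 (mod 43) gives 40916593s ≡ 15 (mod 43), and since 29⁻¹ ≡ 3 (mod 43), s ≡ 2. Hence t ≡ 19497677 + 40916593·2 = 101330863 (mod 1759413499).

101330863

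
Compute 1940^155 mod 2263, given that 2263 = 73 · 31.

Mod 73: 1940 ≡ 42; by Fermat, exponent reduces to 155 mod 72 = 11; 42^11 ≡ 45 (mod 73).
Mod 31: 1940 ≡ 18; by Fermat, exponent reduces to 155 mod 30 = 5; 18^5 ≡ 25 (mod 31).
Combine by CRT: x ≡ 45 (mod 73), x ≡ 25 (mod 31) ⇒ x ≡ 118 (mod 2263).

118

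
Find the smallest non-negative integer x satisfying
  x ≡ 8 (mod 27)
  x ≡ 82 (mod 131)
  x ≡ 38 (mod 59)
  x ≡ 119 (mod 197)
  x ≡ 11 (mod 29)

The moduli are pairwise coprime; N = 27·131·59·197·29 = 1192205979.
N/27 = 44155777; 44155777 ≡ 4 (mod 27); 4·7 ≡ 1, so inverse 7.
N/131 = 9100809; 9100809 ≡ 108 (mod 131); 108·74 ≡ 1, so inverse 74.
N/59 = 20206881; 20206881 ≡ 30 (mod 59); 30·2 ≡ 1, so inverse 2.
N/197 = 6051807; 6051807 ≡ 164 (mod 197); 164·191 ≡ 1, so inverse 191.
N/29 = 41110551; 41110551 ≡ 6 (mod 29); 6·5 ≡ 1, so inverse 5.
x ≡ 8·44155777·7 + 82·9100809·74 + 38·20206881·2 + 119·6051807·191 + 11·41110551·5 = 199044757088.
199044757088 mod 1192205979 = 1138564574.

1138564574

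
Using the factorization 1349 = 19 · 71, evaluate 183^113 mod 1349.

1319

Mod 19: 183 ≡ 12; by Fermat, exponent reduces to 113 mod 18 = 5; 12^5 ≡ 8 (mod 19).
Mod 71: 183 ≡ 41; by Fermat, exponent reduces to 113 mod 70 = 43; 41^43 ≡ 41 (mod 71).
Combine by CRT: x ≡ 8 (mod 19), x ≡ 41 (mod 71) ⇒ x ≡ 1319 (mod 1349).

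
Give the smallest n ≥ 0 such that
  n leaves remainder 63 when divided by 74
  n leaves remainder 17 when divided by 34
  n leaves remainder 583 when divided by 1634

gcd(74, 34) = 2 and 2 | (17 − 63), so the pair is consistent; merging gives n ≡ 1173 (mod 1258), where 1258 = lcm(74, 34).
gcd(1258, 1634) = 2 and 2 | (583 − 1173), so the pair is consistent; merging gives n ≡ 927061 (mod 1027786), where 1027786 = lcm(1258, 1634).
The solution is unique modulo lcm(74, 34, 1634) = 1027786.

927061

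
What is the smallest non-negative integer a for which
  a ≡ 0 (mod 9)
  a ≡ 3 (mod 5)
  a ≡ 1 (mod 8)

Combine the congruences pairwise.
From a ≡ 0 (mod 9) write a = 0 + 9t. Substituting into a ≡ 3 (mod 5) gives 9t ≡ 3 (mod 5), and since 4⁻¹ ≡ 4 (mod 5), t ≡ 2. Hence a ≡ 0 + 9·2 = 18 (mod 45).
From a ≡ 18 (mod 45) write a = 18 + 45t. Substituting into a ≡ 1 (mod 8) gives 45t ≡ 7 (mod 8), and since 5⁻¹ ≡ 5 (mod 8), t ≡ 3. Hence a ≡ 18 + 45·3 = 153 (mod 360).

153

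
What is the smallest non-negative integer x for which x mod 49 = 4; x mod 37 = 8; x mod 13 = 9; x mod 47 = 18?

The moduli are pairwise coprime; N = 49·37·13·47 = 1107743.
N/49 = 22607; 22607 ≡ 18 (mod 49); 18·30 ≡ 1, so inverse 30.
N/37 = 29939; 29939 ≡ 6 (mod 37); 6·31 ≡ 1, so inverse 31.
N/13 = 85211; 85211 ≡ 9 (mod 13); 9·3 ≡ 1, so inverse 3.
N/47 = 23569; 23569 ≡ 22 (mod 47); 22·15 ≡ 1, so inverse 15.
x ≡ 4·22607·30 + 8·29939·31 + 9·85211·3 + 18·23569·15 = 18802039.
18802039 mod 1107743 = 1078151.

1078151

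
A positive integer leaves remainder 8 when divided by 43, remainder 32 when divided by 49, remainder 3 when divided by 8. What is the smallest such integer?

Combine the congruences pairwise.
From x ≡ 8 (mod 43) write x = 8 + 43t. Substituting into x ≡ 32 (mod 49) gives 43t ≡ 24 (mod 49), and since 43⁻¹ ≡ 8 (mod 49), t ≡ 45. Hence x ≡ 8 + 43·45 = 1943 (mod 2107).
From x ≡ 1943 (mod 2107) write x = 1943 + 2107t. Substituting into x ≡ 3 (mod 8) gives 2107t ≡ 4 (mod 8), and since 3⁻¹ ≡ 3 (mod 8), t ≡ 4. Hence x ≡ 1943 + 2107·4 = 10371 (mod 16856).

10371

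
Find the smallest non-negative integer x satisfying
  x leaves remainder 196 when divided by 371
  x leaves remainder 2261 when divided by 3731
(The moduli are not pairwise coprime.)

gcd(371, 3731) = 7 and 7 | (2261 − 196), so the pair is consistent; merging gives x ≡ 162694 (mod 197743), where 197743 = lcm(371, 3731).
The solution is unique modulo lcm(371, 3731) = 197743.

162694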